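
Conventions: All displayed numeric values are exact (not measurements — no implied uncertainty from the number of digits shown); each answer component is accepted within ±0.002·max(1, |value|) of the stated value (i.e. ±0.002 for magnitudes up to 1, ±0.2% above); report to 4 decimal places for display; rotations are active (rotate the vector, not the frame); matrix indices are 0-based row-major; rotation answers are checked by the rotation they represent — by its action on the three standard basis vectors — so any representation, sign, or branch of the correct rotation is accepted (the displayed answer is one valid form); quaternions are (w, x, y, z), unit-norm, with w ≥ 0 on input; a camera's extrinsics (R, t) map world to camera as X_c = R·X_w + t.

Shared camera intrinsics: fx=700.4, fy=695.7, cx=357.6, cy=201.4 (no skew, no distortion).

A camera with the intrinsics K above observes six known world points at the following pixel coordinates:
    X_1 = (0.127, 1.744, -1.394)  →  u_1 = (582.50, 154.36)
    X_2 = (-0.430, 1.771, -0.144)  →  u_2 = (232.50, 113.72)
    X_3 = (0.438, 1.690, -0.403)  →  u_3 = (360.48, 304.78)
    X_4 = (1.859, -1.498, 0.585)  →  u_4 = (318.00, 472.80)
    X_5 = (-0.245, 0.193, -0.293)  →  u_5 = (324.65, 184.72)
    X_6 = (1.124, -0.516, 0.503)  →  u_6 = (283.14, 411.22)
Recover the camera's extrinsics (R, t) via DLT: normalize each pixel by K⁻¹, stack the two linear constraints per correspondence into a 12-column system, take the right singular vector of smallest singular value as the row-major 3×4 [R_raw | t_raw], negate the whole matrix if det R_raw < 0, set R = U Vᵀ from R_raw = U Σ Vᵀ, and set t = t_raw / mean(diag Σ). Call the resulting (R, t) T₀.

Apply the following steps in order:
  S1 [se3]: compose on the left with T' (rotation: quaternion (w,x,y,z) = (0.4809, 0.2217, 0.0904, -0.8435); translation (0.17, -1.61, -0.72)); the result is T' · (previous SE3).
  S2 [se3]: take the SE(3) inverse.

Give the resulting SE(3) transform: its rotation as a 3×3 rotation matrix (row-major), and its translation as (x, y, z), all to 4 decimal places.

source (pnp_recover): camera pose = R=[0.2900 -0.0595 -0.9552; 0.9532 -0.0708 0.2938; -0.0852 -0.9957 0.0362], t=(-0.4000, 0.2300, 4.4900)
after S1 (compose_se3): R=[0.7085 0.2517 0.6593; -0.6893 0.4470 0.5702; -0.1512 -0.8584 0.4902], t=(-0.7473, -3.0635, 3.4536)
after S2 (invert_se3): R=[0.7085 -0.6893 -0.1512; 0.2517 0.4470 -0.8584; 0.6593 0.5702 0.4902], t=(-1.0599, 4.5220, 0.5466)

rotation (matrix) = ((0.7085, -0.6893, -0.1512), (0.2517, 0.4470, -0.8584), (0.6593, 0.5702, 0.4902)), translation = (-1.0599, 4.5220, 0.5466)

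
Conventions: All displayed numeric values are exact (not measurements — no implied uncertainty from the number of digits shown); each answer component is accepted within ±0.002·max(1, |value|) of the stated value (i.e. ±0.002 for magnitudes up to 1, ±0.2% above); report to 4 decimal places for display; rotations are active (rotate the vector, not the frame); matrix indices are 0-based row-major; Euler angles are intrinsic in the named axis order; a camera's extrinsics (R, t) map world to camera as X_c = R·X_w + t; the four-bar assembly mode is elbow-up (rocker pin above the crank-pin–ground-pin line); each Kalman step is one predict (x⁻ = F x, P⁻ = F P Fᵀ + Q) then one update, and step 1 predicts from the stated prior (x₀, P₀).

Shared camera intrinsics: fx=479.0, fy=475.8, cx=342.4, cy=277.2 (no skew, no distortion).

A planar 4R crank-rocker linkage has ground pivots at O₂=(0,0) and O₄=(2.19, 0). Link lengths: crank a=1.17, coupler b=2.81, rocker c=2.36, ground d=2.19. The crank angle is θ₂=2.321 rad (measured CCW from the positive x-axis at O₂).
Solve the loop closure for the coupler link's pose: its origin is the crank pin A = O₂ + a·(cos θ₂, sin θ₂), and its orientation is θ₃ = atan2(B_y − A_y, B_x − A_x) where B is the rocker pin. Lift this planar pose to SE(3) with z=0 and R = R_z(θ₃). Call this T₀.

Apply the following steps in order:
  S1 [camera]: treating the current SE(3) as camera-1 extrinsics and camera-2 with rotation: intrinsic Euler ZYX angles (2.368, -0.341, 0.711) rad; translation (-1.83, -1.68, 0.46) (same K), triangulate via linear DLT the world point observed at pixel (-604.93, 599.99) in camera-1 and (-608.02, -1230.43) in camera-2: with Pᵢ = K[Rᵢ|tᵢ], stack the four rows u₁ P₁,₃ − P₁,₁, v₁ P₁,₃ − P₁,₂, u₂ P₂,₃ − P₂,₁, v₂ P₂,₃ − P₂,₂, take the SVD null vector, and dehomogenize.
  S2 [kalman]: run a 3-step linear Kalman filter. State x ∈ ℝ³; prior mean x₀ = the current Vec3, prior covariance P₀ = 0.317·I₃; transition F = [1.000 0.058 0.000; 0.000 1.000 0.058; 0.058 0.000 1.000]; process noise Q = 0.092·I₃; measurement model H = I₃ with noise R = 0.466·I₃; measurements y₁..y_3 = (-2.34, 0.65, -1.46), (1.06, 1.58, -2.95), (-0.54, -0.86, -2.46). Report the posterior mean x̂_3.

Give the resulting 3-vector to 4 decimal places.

result = (-0.4711, 0.0477, -1.8499)

source (fourbar_fk): coupler pose = R=[0.8600 -0.5103 0.0000; 0.5103 0.8600 0.0000; 0.0000 0.0000 1.0000], t=(-0.7977, 0.8559, 0.0000)
after S1 (triangulate): (-0.4992, -0.2632, 0.5525)
after S2 (kf_track): (-0.4711, 0.0477, -1.8499)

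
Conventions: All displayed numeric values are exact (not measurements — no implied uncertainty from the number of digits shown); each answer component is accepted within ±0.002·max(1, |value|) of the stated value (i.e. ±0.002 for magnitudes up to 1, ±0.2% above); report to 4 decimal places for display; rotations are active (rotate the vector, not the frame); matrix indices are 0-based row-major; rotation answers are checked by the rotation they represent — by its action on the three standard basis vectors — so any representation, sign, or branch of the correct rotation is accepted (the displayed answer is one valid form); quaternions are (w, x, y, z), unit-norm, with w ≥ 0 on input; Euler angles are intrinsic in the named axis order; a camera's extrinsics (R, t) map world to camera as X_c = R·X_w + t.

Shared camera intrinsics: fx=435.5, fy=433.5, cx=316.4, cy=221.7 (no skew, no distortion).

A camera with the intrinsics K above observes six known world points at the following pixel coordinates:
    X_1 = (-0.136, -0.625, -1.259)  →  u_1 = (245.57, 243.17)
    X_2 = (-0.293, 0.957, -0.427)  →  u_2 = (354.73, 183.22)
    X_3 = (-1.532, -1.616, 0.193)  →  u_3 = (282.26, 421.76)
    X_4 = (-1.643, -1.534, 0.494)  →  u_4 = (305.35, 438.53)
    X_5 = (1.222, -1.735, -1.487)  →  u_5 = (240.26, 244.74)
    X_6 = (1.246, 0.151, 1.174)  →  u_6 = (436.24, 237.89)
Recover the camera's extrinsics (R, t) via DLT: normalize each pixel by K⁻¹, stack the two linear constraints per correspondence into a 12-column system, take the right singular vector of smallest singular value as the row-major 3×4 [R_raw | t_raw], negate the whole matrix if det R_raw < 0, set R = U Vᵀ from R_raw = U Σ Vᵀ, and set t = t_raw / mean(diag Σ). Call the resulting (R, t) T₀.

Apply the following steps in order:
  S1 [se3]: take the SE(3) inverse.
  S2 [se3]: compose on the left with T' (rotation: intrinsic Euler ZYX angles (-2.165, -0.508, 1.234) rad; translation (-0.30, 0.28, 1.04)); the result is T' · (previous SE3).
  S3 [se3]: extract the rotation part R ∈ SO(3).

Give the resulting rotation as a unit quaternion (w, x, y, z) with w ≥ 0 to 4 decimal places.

rotation (quat) = (0.5056, 0.0030, -0.7022, 0.5013)

source (pnp_recover): camera pose = R=[0.2220 0.4269 0.8766; -0.4510 -0.7521 0.4805; 0.8645 -0.5021 0.0256], t=(0.4600, 0.3599, 5.6198)
after S1 (invert_se3): R=[0.2220 -0.4510 0.8645; 0.4269 -0.7521 -0.5021; 0.8766 0.4805 0.0256], t=(-4.7978, 2.8959, -0.7198)
after S2 (compose_se3): R=[-0.4887 -0.5111 -0.7071; 0.5027 0.4974 -0.7070; 0.7131 -0.7009 0.0139], t=(4.0823, 3.8430, 0.8864)
after S3 (rot_of_se3): [-0.4887 -0.5111 -0.7071; 0.5027 0.4974 -0.7070; 0.7131 -0.7009 0.0139]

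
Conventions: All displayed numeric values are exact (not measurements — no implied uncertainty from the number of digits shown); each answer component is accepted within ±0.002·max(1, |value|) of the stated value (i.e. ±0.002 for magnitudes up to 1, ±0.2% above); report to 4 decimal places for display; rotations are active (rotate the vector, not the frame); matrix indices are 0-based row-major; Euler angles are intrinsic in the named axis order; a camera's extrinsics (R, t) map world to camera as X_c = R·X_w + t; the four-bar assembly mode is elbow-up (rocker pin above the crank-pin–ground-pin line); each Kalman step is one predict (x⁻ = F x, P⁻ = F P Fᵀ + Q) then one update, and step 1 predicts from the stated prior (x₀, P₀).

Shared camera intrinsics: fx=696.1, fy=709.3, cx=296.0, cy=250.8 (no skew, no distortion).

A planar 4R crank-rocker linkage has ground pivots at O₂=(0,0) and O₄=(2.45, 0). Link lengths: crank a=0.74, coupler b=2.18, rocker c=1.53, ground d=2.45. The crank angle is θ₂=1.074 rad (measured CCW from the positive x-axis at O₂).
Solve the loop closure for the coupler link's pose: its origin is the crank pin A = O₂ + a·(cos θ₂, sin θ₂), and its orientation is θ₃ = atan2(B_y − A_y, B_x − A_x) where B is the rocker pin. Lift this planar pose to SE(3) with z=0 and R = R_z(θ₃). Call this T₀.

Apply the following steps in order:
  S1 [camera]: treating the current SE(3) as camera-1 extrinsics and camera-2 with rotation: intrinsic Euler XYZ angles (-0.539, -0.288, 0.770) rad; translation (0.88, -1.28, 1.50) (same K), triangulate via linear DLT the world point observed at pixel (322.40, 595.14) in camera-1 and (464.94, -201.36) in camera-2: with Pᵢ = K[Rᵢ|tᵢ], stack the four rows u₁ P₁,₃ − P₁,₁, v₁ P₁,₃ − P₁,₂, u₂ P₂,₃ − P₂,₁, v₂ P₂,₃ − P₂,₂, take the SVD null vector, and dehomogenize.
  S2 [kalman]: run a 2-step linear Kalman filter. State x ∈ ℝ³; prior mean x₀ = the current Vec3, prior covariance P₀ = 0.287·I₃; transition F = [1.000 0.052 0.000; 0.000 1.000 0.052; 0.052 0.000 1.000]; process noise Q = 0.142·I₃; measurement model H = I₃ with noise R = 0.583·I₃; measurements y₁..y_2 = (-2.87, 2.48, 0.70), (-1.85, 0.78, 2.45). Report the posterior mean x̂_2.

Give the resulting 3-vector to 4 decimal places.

result = (-1.5662, 0.9111, 1.3101)

source (fourbar_fk): coupler pose = R=[0.9157 -0.4019 0.0000; 0.4019 0.9157 0.0000; 0.0000 0.0000 1.0000], t=(0.3527, 0.6505, 0.0000)
after S1 (triangulate): (-0.4448, -0.1932, 0.6074)
after S2 (kf_track): (-1.5662, 0.9111, 1.3101)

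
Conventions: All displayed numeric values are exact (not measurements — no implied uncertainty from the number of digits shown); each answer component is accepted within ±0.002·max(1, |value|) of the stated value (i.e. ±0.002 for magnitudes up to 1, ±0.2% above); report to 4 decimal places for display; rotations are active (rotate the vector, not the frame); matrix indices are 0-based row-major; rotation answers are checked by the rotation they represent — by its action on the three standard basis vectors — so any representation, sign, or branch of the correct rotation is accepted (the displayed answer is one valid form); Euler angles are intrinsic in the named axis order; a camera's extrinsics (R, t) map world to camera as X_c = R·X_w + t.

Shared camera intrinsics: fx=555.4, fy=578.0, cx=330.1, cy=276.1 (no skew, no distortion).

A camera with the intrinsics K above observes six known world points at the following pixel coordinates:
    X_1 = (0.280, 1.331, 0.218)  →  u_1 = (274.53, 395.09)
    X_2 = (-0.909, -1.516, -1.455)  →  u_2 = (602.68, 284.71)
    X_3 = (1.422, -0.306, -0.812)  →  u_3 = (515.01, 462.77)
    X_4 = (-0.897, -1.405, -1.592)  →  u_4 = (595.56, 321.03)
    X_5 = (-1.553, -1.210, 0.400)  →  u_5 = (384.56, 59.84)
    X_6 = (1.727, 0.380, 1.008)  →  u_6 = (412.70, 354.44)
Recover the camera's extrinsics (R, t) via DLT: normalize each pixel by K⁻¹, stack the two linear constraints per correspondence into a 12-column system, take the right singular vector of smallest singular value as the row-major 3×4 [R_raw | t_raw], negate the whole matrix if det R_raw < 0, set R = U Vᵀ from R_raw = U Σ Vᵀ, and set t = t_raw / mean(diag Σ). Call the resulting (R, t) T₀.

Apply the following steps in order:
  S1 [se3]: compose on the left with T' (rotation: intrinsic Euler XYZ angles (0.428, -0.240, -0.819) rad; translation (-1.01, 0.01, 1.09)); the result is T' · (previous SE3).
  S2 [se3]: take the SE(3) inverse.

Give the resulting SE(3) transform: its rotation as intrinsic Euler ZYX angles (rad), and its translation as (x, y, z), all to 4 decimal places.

rotation (euler_zyx) = (-0.3351, 0.8199, -0.9524), translation = (-3.2273, -2.2602, -4.3109)

source (pnp_recover): camera pose = R=[0.5957 -0.7909 -0.1396; 0.5479 0.5273 -0.6495; 0.5873 0.3105 0.7475], t=(0.3800, 0.3900, 4.6200)
after S1 (compose_se3): R=[0.6443 -0.2244 -0.7311; -0.3719 0.7434 -0.5559; 0.6682 0.6301 0.3955], t=(-1.5794, -1.9165, 5.2859)
after S2 (invert_se3): R=[0.6443 -0.3719 0.6682; -0.2244 0.7434 0.6301; -0.7311 -0.5559 0.3955], t=(-3.2273, -2.2602, -4.3109)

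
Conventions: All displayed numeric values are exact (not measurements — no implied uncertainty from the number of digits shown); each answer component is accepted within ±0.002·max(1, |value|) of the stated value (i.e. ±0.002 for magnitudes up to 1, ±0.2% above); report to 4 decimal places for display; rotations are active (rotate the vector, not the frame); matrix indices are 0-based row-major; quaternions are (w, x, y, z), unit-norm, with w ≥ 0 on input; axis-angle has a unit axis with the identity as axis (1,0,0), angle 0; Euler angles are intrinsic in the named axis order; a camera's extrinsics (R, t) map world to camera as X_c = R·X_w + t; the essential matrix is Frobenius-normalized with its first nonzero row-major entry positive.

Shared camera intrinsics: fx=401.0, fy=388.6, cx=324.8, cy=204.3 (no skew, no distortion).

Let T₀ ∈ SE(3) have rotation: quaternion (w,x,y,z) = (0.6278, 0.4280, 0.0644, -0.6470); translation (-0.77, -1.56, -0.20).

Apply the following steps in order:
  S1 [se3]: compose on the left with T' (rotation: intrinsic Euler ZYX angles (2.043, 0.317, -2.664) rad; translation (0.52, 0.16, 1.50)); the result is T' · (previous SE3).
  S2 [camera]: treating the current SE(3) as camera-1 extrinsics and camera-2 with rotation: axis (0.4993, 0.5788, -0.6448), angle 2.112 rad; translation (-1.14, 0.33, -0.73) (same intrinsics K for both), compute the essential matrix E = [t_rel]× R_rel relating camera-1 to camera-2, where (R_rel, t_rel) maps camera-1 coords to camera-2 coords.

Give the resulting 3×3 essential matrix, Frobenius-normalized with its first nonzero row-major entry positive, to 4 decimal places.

matrix = [0.0175 -0.5402 -0.3613; -0.4221 0.2931 -0.0913; 0.4450 0.0236 0.3262]

after S1 (compose_se3): R=[-0.5351 -0.6778 -0.5042; 0.2107 0.4709 -0.8566; 0.8181 -0.5647 -0.1092], t=(-0.4260, -0.8316, 2.5901)
after S2 (essential): [0.0175 -0.5402 -0.3613; -0.4221 0.2931 -0.0913; 0.4450 0.0236 0.3262]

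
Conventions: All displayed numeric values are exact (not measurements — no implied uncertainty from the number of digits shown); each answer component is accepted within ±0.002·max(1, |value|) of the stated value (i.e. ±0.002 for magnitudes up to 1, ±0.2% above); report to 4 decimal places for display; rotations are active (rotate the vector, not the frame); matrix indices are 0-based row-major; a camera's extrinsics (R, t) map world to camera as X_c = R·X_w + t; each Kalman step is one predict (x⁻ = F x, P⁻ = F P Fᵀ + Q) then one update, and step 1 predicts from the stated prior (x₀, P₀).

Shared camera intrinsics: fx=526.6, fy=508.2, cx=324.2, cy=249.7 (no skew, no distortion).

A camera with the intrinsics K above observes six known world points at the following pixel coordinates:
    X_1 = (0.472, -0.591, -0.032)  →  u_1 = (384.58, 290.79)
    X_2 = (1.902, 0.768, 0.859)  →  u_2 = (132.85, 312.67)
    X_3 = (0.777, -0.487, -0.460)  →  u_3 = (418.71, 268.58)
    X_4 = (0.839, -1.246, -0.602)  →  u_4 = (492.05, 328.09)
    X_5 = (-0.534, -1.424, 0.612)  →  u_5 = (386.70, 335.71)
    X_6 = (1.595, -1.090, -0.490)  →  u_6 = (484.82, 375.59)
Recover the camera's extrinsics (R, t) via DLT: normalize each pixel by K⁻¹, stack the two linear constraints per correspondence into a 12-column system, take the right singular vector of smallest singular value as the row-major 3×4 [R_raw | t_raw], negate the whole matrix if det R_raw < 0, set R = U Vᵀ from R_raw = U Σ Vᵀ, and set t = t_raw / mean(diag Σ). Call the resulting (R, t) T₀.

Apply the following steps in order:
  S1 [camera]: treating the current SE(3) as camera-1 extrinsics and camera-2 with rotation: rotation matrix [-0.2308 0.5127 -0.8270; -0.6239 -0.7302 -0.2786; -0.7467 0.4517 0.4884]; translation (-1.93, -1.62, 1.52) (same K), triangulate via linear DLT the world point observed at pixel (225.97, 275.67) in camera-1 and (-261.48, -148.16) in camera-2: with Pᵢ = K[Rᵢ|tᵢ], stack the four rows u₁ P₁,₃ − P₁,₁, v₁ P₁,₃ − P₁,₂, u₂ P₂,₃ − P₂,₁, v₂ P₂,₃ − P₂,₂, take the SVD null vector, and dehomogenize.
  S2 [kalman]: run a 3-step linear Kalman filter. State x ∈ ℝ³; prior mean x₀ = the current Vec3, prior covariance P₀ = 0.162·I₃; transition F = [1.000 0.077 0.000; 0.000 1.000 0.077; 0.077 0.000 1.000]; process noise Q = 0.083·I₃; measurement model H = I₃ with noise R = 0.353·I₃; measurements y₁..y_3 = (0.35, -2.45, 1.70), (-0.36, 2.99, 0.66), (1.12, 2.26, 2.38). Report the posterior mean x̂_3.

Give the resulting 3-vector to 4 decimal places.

source (pnp_recover): camera pose = R=[-0.1125 -0.6521 -0.7498; 0.3552 -0.7311 0.5826; -0.9280 -0.2008 0.3138], t=(0.1701, -0.2098, 4.9203)
after S1 (triangulate): (-0.3252, 0.2921, 1.4169)
after S2 (kf_track): (0.4085, 1.4442, 1.7036)

result = (0.4085, 1.4442, 1.7036)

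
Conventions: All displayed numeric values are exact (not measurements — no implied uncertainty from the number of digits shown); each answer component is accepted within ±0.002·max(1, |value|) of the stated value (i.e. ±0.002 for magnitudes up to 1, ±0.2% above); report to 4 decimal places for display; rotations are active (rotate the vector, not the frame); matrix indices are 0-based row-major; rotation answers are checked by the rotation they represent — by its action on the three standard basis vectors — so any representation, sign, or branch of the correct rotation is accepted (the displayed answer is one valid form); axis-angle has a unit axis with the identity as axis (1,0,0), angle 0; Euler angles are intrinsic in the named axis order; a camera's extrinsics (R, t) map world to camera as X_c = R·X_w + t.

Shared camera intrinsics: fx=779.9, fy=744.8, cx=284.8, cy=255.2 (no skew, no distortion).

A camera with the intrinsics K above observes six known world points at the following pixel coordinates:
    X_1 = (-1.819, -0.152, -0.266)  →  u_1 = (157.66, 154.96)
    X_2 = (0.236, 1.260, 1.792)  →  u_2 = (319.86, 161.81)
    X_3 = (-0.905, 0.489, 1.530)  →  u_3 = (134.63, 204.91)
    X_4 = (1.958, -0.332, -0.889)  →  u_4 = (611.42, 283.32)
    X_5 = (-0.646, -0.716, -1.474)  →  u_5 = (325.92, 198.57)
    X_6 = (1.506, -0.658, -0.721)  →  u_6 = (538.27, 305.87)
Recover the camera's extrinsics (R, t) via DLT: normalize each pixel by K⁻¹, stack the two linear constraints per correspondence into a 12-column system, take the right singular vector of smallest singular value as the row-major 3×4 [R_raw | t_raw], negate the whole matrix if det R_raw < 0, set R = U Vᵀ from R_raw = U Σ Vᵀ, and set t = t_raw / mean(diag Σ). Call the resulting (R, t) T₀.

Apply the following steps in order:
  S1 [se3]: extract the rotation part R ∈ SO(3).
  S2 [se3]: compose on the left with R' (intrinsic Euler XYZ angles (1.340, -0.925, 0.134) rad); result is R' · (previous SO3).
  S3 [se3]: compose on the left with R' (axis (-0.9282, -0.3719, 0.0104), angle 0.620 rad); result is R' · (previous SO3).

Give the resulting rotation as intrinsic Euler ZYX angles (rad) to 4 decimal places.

source (pnp_recover): camera pose = R=[0.9046 0.1419 -0.4019; 0.3299 -0.8301 0.4496; -0.2698 -0.5393 -0.7977], t=(0.4900, -0.2900, 5.7799)
after S1 (rot_of_se3): [0.9046 0.1419 -0.4019; 0.3299 -0.8301 0.4496; -0.2698 -0.5393 -0.7977]
after S2 (compose_so3): [0.7285 0.5821 0.3613; -0.4022 -0.0634 0.9133; 0.5545 -0.8107 0.1879]
after S3 (compose_so3): [0.5655 0.7400 0.3642; 0.0121 -0.4490 0.8935; 0.8247 -0.5008 -0.2629]

rotation (euler_zyx) = (0.0215, -0.9696, -2.0541)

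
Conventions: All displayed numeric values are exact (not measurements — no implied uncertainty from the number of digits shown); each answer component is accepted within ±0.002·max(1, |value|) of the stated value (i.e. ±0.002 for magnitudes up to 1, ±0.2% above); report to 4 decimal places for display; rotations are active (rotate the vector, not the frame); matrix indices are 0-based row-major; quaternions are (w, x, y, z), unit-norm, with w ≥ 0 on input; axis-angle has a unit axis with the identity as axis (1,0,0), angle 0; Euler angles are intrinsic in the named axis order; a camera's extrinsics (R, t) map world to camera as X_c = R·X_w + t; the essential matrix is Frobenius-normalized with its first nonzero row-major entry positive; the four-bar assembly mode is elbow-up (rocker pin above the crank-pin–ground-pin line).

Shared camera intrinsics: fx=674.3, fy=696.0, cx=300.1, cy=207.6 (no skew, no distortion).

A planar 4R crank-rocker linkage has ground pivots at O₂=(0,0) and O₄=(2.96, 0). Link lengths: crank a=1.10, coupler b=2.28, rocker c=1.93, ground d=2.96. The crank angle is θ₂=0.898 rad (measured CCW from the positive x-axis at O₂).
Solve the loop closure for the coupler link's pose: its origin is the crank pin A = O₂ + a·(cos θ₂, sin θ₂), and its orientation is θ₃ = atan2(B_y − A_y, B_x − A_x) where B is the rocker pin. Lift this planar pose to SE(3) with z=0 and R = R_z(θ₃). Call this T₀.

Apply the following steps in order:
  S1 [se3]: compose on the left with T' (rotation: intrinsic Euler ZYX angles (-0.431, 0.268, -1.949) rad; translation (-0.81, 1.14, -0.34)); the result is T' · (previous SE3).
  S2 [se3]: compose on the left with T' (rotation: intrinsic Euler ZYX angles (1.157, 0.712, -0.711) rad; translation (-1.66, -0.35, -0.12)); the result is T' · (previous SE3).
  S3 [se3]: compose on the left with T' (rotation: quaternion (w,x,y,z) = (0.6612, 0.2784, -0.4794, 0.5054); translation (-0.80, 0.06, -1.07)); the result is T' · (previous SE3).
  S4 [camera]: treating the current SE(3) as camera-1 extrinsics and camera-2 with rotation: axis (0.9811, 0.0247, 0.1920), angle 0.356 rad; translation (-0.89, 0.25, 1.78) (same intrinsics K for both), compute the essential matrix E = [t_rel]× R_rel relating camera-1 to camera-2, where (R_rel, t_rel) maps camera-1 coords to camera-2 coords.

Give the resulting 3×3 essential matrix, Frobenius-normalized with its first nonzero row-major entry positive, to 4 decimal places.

source (fourbar_fk): coupler pose = R=[0.8869 -0.4619 0.0000; 0.4619 0.8869 0.0000; 0.0000 0.0000 1.0000], t=(0.6855, 0.8603, 0.0000)
after S1 (compose_se3): R=[0.6025 -0.7398 0.2994; -0.4648 -0.0203 0.8852; -0.6488 -0.6725 -0.3561], t=(-0.5345, 0.6637, -1.2925)
after S2 (compose_se3): R=[0.8441 0.0603 -0.5328; -0.0068 -0.9924 -0.1232; -0.5362 0.1076 -0.8372], t=(-1.8819, -1.7024, -0.8401)
after S3 (compose_se3): R=[0.2203 0.8920 0.3947; 0.7938 -0.3991 0.4589; 0.5669 0.2122 -0.7960], t=(1.0330, -0.5478, -2.9182)
after S4 (essential): [0.5120 -0.0631 -0.0645; -0.3861 -0.4436 0.1279; 0.2804 -0.5356 0.0455]

matrix = [0.5120 -0.0631 -0.0645; -0.3861 -0.4436 0.1279; 0.2804 -0.5356 0.0455]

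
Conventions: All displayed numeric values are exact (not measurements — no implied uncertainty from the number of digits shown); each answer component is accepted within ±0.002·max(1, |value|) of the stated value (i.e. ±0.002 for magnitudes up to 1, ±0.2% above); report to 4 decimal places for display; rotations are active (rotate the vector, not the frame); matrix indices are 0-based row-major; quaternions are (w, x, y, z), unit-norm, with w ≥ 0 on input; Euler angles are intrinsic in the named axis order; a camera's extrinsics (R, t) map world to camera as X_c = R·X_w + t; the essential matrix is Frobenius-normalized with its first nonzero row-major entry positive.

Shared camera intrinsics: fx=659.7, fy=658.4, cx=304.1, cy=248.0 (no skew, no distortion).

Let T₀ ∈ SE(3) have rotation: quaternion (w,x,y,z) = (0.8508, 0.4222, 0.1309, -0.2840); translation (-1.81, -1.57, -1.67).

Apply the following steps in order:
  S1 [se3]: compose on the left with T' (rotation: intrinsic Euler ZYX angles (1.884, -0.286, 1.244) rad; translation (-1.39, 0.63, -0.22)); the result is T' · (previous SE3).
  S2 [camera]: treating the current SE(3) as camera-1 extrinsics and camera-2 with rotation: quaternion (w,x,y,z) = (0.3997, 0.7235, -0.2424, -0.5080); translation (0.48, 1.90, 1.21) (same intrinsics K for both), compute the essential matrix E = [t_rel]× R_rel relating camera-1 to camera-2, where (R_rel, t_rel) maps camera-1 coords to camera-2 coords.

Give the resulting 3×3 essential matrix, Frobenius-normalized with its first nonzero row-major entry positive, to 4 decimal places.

after S1 (compose_se3): R=[-0.5843 0.3152 0.7478; 0.7707 0.5042 0.3896; -0.2542 0.8040 -0.5376], t=(-2.0560, -0.8111, -2.6715)
after S2 (essential): [0.0524 0.6807 0.1817; -0.6036 -0.0377 0.3382; 0.1249 0.0367 -0.0610]

matrix = [0.0524 0.6807 0.1817; -0.6036 -0.0377 0.3382; 0.1249 0.0367 -0.0610]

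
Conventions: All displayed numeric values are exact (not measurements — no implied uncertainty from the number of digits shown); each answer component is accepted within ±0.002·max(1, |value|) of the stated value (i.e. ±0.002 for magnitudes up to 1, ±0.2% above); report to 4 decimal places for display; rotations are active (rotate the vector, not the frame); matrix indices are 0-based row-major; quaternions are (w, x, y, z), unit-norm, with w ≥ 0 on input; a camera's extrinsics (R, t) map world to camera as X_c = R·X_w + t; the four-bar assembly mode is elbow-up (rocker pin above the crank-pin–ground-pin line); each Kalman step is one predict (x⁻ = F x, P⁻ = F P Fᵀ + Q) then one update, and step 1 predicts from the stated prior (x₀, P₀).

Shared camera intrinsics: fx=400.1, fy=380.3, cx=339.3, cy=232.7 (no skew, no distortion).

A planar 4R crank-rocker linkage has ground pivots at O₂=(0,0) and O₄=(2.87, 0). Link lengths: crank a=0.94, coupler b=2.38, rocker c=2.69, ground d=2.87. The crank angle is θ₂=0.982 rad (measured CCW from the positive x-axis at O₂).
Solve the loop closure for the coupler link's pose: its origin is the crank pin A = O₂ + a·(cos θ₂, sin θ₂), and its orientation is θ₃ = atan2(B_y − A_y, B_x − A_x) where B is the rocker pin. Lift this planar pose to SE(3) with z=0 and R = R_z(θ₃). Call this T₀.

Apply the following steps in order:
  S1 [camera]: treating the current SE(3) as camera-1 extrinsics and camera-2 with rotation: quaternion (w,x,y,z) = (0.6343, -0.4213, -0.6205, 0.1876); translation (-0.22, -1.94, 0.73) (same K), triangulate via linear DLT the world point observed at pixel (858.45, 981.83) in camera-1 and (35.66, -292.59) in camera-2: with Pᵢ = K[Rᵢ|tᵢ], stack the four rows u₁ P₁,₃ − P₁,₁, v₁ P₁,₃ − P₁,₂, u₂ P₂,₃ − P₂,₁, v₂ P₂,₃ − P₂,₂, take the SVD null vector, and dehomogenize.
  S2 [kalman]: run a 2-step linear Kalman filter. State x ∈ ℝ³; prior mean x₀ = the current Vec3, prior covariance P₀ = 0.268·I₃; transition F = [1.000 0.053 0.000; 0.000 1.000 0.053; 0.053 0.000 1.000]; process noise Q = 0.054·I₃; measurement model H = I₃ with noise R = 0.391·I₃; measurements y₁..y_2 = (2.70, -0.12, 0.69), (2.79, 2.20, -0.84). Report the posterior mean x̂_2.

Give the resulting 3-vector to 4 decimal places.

result = (1.9991, 0.8553, 0.2217)

source (fourbar_fk): coupler pose = R=[0.6580 -0.7530 0.0000; 0.7530 0.6580 0.0000; 0.0000 0.0000 1.0000], t=(0.5220, 0.7817, 0.0000)
after S1 (triangulate): (0.5456, 0.0805, 0.6323)
after S2 (kf_track): (1.9991, 0.8553, 0.2217)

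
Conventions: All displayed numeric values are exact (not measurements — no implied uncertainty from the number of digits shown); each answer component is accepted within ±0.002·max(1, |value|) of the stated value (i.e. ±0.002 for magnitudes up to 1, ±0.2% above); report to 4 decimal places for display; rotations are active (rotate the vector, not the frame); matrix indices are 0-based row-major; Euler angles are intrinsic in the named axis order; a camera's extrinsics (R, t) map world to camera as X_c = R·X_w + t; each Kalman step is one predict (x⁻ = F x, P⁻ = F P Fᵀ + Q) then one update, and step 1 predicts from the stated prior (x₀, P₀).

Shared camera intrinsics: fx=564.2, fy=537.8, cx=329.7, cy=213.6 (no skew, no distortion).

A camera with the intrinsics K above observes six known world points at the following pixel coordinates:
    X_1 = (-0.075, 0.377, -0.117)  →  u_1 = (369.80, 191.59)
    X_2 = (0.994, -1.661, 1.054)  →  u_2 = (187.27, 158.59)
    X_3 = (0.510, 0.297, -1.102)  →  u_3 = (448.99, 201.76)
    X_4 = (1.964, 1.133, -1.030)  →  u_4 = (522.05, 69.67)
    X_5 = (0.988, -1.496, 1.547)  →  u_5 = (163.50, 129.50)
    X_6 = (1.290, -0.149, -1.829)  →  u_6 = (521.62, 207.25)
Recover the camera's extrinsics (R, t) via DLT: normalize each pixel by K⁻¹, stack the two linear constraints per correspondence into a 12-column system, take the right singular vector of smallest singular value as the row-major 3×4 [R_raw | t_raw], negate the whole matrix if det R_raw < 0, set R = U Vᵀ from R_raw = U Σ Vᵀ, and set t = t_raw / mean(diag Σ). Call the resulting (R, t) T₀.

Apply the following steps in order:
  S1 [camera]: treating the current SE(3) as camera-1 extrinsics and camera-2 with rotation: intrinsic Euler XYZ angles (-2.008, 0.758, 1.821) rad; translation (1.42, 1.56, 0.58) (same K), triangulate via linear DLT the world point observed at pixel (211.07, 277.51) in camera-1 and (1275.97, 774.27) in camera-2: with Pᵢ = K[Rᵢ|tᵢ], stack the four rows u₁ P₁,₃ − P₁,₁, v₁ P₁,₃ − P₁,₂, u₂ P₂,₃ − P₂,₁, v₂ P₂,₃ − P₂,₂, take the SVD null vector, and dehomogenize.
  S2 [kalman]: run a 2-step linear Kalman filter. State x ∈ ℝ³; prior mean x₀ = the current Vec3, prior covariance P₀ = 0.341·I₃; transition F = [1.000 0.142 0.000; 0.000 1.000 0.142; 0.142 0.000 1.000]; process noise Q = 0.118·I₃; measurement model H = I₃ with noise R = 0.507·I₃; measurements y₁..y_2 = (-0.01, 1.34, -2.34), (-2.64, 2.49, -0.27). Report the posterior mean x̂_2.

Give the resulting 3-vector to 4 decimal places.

result = (-1.6121, 1.0398, -0.4765)

source (pnp_recover): camera pose = R=[0.1800 0.5633 -0.8064; -0.6790 -0.5220 -0.5162; -0.7117 0.6405 0.2885], t=(0.2200, -0.2100, 6.9602)
after S1 (triangulate): (-1.7881, -1.0570, 1.1954)
after S2 (kf_track): (-1.6121, 1.0398, -0.4765)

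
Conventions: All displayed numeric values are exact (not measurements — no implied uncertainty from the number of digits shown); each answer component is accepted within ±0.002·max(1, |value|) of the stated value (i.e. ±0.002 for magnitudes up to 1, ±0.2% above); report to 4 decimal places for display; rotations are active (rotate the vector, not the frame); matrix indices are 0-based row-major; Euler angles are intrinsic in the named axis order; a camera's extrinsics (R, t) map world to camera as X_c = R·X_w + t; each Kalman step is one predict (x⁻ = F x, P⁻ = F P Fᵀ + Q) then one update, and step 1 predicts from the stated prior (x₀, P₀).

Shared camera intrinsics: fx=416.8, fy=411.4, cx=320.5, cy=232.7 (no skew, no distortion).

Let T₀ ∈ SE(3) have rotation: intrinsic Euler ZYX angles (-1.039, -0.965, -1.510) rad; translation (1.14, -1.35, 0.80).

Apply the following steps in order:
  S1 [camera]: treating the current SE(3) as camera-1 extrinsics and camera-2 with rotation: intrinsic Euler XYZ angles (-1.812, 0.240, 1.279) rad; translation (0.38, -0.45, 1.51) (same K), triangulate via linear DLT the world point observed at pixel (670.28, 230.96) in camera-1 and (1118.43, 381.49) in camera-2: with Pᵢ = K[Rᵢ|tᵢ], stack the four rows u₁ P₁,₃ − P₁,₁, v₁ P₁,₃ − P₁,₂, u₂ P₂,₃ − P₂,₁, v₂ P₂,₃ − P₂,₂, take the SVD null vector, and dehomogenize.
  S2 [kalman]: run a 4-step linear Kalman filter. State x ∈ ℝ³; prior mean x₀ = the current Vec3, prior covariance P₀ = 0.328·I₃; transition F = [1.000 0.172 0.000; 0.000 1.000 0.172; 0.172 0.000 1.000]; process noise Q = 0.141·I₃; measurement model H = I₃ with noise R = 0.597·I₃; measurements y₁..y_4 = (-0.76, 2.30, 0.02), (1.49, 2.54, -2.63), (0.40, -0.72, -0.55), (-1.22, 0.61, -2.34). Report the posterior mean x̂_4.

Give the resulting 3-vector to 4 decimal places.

after S1 (triangulate): (0.6026, -1.3565, 1.3097)
after S2 (kf_track): (-0.1718, 0.2797, -1.2307)

result = (-0.1718, 0.2797, -1.2307)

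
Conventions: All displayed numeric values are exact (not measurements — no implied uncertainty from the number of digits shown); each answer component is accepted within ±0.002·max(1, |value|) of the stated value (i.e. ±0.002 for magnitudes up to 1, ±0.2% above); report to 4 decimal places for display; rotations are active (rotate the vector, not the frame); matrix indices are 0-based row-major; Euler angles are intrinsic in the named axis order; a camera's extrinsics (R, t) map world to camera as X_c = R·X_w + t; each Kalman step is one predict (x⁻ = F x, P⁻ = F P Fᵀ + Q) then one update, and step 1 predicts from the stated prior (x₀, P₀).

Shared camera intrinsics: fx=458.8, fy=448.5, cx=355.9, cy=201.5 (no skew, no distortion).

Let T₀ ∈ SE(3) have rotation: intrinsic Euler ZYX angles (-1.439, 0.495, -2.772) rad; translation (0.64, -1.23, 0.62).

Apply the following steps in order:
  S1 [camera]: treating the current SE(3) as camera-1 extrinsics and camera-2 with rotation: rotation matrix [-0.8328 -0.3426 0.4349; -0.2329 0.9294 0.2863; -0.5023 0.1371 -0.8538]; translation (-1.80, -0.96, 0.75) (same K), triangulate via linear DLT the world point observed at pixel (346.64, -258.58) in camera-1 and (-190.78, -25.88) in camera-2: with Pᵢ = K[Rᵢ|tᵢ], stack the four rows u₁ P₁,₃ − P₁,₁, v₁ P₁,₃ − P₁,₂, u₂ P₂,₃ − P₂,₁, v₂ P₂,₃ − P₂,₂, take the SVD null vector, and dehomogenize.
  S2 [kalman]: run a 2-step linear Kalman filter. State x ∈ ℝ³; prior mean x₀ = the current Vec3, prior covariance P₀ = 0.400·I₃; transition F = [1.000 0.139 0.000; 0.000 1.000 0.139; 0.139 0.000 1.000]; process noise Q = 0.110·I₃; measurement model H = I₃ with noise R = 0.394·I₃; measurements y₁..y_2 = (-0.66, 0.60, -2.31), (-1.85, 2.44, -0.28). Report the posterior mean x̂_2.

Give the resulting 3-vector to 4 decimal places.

after S1 (triangulate): (-0.1937, 0.3132, -1.1766)
after S2 (kf_track): (-0.9521, 1.1851, -1.1258)

result = (-0.9521, 1.1851, -1.1258)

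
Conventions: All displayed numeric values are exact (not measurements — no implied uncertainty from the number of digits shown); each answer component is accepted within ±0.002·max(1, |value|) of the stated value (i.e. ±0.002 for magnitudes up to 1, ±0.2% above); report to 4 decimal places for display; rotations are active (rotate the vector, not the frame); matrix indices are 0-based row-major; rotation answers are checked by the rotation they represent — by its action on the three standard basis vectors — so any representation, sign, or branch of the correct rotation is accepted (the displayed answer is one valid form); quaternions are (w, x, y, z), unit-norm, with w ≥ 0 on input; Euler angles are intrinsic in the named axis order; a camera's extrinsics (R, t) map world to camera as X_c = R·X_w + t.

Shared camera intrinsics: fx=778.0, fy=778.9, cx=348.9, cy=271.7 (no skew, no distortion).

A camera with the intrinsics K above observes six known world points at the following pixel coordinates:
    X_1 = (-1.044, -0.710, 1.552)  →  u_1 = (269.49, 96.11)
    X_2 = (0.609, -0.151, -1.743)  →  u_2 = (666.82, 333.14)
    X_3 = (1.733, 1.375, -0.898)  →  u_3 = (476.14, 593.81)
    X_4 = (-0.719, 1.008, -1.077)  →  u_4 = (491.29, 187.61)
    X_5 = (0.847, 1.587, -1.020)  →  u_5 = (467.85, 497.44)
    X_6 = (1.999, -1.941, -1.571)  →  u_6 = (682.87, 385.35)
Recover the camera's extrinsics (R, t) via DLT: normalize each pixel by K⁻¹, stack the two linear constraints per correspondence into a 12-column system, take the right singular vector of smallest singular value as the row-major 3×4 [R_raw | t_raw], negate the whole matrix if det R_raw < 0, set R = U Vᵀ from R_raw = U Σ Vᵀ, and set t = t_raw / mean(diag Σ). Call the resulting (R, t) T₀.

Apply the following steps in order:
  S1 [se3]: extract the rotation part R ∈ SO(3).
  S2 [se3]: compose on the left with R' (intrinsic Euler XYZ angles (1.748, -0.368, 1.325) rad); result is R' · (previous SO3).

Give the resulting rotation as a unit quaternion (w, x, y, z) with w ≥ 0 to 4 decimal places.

source (pnp_recover): camera pose = R=[0.1465 -0.4988 -0.8543; 0.9297 0.3645 -0.0533; 0.3379 -0.7864 0.5171], t=(0.4399, -0.2001, 5.6998)
after S1 (rot_of_se3): [0.1465 -0.4988 -0.8543; 0.9297 0.3645 -0.0533; 0.3379 -0.7864 0.5171]
after S2 (compose_so3): [-0.9297 -0.1602 -0.3317; -0.0686 0.9601 -0.2713; 0.3619 -0.2295 -0.9035]

rotation (quat) = (0.1781, 0.0587, -0.9738, 0.1285)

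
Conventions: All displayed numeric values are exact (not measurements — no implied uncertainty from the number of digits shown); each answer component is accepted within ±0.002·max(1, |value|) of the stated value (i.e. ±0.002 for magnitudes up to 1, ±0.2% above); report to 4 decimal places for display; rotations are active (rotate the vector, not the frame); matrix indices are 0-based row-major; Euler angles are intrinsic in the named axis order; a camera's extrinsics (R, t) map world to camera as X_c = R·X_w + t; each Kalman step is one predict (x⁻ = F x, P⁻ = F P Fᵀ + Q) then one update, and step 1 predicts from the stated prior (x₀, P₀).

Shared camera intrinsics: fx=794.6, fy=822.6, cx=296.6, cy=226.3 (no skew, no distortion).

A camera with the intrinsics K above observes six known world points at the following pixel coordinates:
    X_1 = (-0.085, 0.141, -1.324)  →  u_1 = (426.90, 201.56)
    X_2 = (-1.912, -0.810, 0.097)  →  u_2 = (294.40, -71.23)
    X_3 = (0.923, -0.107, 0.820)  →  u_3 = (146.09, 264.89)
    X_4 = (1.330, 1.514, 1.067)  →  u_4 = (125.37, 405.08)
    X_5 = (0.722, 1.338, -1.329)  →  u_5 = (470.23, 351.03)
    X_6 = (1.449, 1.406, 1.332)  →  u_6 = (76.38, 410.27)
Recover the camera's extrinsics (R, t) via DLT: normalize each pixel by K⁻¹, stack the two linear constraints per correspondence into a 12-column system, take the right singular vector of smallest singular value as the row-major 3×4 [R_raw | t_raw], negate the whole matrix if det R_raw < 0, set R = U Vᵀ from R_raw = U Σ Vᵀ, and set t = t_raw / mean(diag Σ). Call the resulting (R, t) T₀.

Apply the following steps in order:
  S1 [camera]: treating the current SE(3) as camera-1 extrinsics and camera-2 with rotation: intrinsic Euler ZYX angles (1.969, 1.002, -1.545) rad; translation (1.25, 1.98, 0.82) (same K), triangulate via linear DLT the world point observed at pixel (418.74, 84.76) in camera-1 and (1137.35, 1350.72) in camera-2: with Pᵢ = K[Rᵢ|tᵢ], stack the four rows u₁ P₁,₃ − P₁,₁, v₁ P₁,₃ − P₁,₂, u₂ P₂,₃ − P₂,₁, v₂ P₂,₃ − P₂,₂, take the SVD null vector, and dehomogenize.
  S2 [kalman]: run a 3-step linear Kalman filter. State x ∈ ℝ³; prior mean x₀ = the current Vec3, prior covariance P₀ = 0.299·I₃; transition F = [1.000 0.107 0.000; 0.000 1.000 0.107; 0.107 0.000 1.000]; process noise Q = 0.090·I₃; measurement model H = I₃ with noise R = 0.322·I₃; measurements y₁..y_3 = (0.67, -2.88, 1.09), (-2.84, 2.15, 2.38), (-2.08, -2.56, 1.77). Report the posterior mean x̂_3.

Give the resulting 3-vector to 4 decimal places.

source (pnp_recover): camera pose = R=[-0.2590 0.3024 -0.9173; 0.9490 0.2562 -0.1835; 0.1795 -0.9181 -0.3533], t=(-0.1800, -0.4001, 6.3802)
after S1 (triangulate): (-1.0103, -1.6694, -1.8674)
after S2 (kf_track): (-1.7016, -1.1983, 1.1530)

result = (-1.7016, -1.1983, 1.1530)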